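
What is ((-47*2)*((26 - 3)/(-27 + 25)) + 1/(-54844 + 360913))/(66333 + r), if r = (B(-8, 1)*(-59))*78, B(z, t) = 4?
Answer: 66172118/2933671365 ≈ 0.022556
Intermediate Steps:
r = -18408 (r = (4*(-59))*78 = -236*78 = -18408)
((-47*2)*((26 - 3)/(-27 + 25)) + 1/(-54844 + 360913))/(66333 + r) = ((-47*2)*((26 - 3)/(-27 + 25)) + 1/(-54844 + 360913))/(66333 - 18408) = (-2162/(-2) + 1/306069)/47925 = (-2162*(-1)/2 + 1/306069)*(1/47925) = (-94*(-23/2) + 1/306069)*(1/47925) = (1081 + 1/306069)*(1/47925) = (330860590/306069)*(1/47925) = 66172118/2933671365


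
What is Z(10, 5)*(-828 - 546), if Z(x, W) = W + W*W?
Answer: -41220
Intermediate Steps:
Z(x, W) = W + W²
Z(10, 5)*(-828 - 546) = (5*(1 + 5))*(-828 - 546) = (5*6)*(-1374) = 30*(-1374) = -41220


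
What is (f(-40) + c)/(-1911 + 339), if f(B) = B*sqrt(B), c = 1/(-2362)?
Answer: 1/3713064 + 20*I*sqrt(10)/393 ≈ 2.6932e-7 + 0.16093*I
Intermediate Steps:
c = -1/2362 ≈ -0.00042337
f(B) = B**(3/2)
(f(-40) + c)/(-1911 + 339) = ((-40)**(3/2) - 1/2362)/(-1911 + 339) = (-80*I*sqrt(10) - 1/2362)/(-1572) = (-1/2362 - 80*I*sqrt(10))*(-1/1572) = 1/3713064 + 20*I*sqrt(10)/393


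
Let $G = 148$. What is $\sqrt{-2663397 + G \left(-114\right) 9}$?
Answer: $3 i \sqrt{312805} \approx 1677.9 i$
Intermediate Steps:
$\sqrt{-2663397 + G \left(-114\right) 9} = \sqrt{-2663397 + 148 \left(-114\right) 9} = \sqrt{-2663397 - 151848} = \sqrt{-2815245} = 3 i \sqrt{312805}$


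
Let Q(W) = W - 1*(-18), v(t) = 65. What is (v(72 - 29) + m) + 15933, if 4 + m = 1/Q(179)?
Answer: 3150819/197 ≈ 15994.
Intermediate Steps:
Q(W) = 18 + W (Q(W) = W + 18 = 18 + W)
m = -787/197 (m = -4 + 1/(18 + 179) = -4 + 1/197 = -787/197 ≈ -3.9949)
(v(72 - 29) + m) + 15933 = (65 - 787/197) + 15933 = 12018/197 + 15933 = 3150819/197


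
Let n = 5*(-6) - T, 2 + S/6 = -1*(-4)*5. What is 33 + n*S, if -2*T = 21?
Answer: -2073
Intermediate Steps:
T = -21/2 (T = -½*21 = -21/2 ≈ -10.500)
S = 108 (S = -12 + 6*(-1*(-4)*5) = -12 + 6*(4*5) = -12 + 6*20 = -12 + 120 = 108)
n = -39/2 (n = 5*(-6) - 1*(-21/2) = -30 + 21/2 = -39/2 ≈ -19.500)
33 + n*S = 33 - 39/2*108 = 33 - 2106 = -2073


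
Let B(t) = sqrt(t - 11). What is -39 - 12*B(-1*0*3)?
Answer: -39 - 12*I*sqrt(11) ≈ -39.0 - 39.799*I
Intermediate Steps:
B(t) = sqrt(-11 + t)
-39 - 12*B(-1*0*3) = -39 - 12*sqrt(-11 - 1*0*3) = -39 - 12*sqrt(-11 + 0*3) = -39 - 12*sqrt(-11 + 0) = -39 - 12*I*sqrt(11)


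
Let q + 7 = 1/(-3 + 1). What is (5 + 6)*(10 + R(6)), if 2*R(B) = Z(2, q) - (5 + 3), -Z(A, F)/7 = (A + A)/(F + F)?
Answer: 1144/15 ≈ 76.267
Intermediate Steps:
q = -15/2 (q = -7 + 1/(-3 + 1) = -7 + 1/(-2) = -7 - 1/2 = -15/2 ≈ -7.5000)
Z(A, F) = -7*A/F (Z(A, F) = -7*(A + A)/(F + F) = -7*2*A/(2*F) = -7*2*A*1/(2*F) = -7*A/F)
R(B) = -46/15 (R(B) = (-7*2/(-15/2) - (5 + 3))/2 = (-7*2*(-2/15) - 1*8)/2 = (28/15 - 8)/2 = (1/2)*(-92/15) = -46/15)
(5 + 6)*(10 + R(6)) = (5 + 6)*(10 - 46/15) = 11*(104/15) = 1144/15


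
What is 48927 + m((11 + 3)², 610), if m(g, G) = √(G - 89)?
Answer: 48927 + √521 ≈ 48950.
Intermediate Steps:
m(g, G) = √(-89 + G)
48927 + m((11 + 3)², 610) = 48927 + √(-89 + 610) = 48927 + √521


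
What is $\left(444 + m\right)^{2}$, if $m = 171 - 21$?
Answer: $352836$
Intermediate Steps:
$m = 150$ ($m = 171 - 21 = 150$)
$\left(444 + m\right)^{2} = \left(444 + 150\right)^{2} = 594^{2} = 352836$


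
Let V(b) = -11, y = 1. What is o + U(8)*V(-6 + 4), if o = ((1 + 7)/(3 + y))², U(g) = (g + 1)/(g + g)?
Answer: -35/16 ≈ -2.1875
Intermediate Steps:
U(g) = (1 + g)/(2*g) (U(g) = (1 + g)/((2*g)) = (1 + g)*(1/(2*g)) = (1 + g)/(2*g))
o = 4 (o = ((1 + 7)/(3 + 1))² = (8/4)² = (8*(¼))² = 2² = 4)
o + U(8)*V(-6 + 4) = 4 + ((½)*(1 + 8)/8)*(-11) = 4 + ((½)*(⅛)*9)*(-11) = 4 + (9/16)*(-11) = 4 - 99/16 = -35/16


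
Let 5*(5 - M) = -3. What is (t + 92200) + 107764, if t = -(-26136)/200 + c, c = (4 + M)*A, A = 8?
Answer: 5004287/25 ≈ 2.0017e+5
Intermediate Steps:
M = 28/5 (M = 5 - 1/5*(-3) = 5 + 3/5 = 28/5 ≈ 5.6000)
c = 384/5 (c = (4 + 28/5)*8 = (48/5)*8 = 384/5 ≈ 76.800)
t = 5187/25 (t = -(-26136)/200 + 384/5 = -242*(-27/50) + 384/5 = 3267/25 + 384/5 = 5187/25 ≈ 207.48)
(t + 92200) + 107764 = (5187/25 + 92200) + 107764 = 2310187/25 + 107764 = 5004287/25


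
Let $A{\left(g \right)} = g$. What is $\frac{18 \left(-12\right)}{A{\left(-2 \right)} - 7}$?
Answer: $24$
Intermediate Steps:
$\frac{18 \left(-12\right)}{A{\left(-2 \right)} - 7} = \frac{18 \left(-12\right)}{-2 - 7} = - \frac{216}{-9} = \left(-216\right) \left(- \frac{1}{9}\right) = 24$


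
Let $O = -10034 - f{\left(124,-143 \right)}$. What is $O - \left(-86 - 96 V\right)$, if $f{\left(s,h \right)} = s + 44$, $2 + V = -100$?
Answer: $-19908$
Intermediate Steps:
$V = -102$ ($V = -2 - 100 = -102$)
$f{\left(s,h \right)} = 44 + s$
$O = -10202$ ($O = -10034 - \left(44 + 124\right) = -10034 - 168 = -10202$)
$O - \left(-86 - 96 V\right) = -10202 - \left(-86 - -9792\right) = -10202 - \left(-86 + 9792\right) = -10202 - 9706 = -19908$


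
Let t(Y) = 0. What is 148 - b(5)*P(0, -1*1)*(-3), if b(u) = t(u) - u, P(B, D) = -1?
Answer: 163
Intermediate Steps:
b(u) = -u (b(u) = 0 - u = -u)
148 - b(5)*P(0, -1*1)*(-3) = 148 - (-1*5)*(-1*(-3)) = 148 - (-5)*3 = 148 - 1*(-15) = 148 + 15 = 163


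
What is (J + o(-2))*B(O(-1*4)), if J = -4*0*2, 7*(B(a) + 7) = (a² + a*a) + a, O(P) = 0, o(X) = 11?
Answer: -77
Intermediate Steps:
B(a) = -7 + a/7 + 2*a²/7 (B(a) = -7 + ((a² + a*a) + a)/7 = -7 + ((a² + a²) + a)/7 = -7 + (2*a² + a)/7 = -7 + (a + 2*a²)/7 = -7 + (a/7 + 2*a²/7) = -7 + a/7 + 2*a²/7)
J = 0 (J = 0*2 = 0)
(J + o(-2))*B(O(-1*4)) = (0 + 11)*(-7 + (⅐)*0 + (2/7)*0²) = 11*(-7 + 0 + (2/7)*0) = 11*(-7 + 0 + 0) = 11*(-7) = -77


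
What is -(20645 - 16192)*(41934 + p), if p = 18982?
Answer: -271258948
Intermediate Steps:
-(20645 - 16192)*(41934 + p) = -(20645 - 16192)*(41934 + 18982) = -4453*60916 = -1*271258948 = -271258948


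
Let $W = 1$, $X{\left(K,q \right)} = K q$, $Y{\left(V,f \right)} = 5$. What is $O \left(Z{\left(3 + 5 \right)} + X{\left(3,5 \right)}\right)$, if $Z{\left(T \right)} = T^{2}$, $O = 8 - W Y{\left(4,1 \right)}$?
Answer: $237$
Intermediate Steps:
$O = 3$ ($O = 8 - 1 \cdot 5 = 8 - 5 = 3$)
$O \left(Z{\left(3 + 5 \right)} + X{\left(3,5 \right)}\right) = 3 \left(\left(3 + 5\right)^{2} + 3 \cdot 5\right) = 3 \left(8^{2} + 15\right) = 3 \left(64 + 15\right) = 3 \cdot 79 = 237$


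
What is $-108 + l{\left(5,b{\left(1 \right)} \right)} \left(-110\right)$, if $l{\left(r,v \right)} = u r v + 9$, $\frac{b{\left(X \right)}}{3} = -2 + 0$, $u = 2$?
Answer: $5502$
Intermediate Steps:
$b{\left(X \right)} = -6$ ($b{\left(X \right)} = 3 \left(-2 + 0\right) = 3 \left(-2\right) = -6$)
$l{\left(r,v \right)} = 9 + 2 r v$ ($l{\left(r,v \right)} = 2 r v + 9 = 9 + 2 r v$)
$-108 + l{\left(5,b{\left(1 \right)} \right)} \left(-110\right) = -108 + \left(9 + 2 \cdot 5 \left(-6\right)\right) \left(-110\right) = -108 + \left(9 - 60\right) \left(-110\right) = -108 - -5610 = -108 + 5610 = 5502$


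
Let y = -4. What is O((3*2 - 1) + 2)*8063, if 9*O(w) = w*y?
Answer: -225764/9 ≈ -25085.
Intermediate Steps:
O(w) = -4*w/9 (O(w) = (w*(-4))/9 = (-4*w)/9 = -4*w/9)
O((3*2 - 1) + 2)*8063 = -4*((3*2 - 1) + 2)/9*8063 = -4*((6 - 1) + 2)/9*8063 = -4*(5 + 2)/9*8063 = -4/9*7*8063 = -28/9*8063 = -225764/9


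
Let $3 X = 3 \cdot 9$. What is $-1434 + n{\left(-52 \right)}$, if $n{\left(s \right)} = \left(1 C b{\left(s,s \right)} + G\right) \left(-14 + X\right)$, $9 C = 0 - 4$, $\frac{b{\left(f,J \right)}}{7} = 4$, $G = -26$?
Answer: $- \frac{11176}{9} \approx -1241.8$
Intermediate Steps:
$b{\left(f,J \right)} = 28$ ($b{\left(f,J \right)} = 7 \cdot 4 = 28$)
$X = 9$ ($X = \frac{3 \cdot 9}{3} = \frac{1}{3} \cdot 27 = 9$)
$C = - \frac{4}{9}$ ($C = \frac{0 - 4}{9} = \frac{1}{9} \left(-4\right) = - \frac{4}{9} \approx -0.44444$)
$n{\left(s \right)} = \frac{1730}{9}$ ($n{\left(s \right)} = \left(1 \left(- \frac{4}{9}\right) 28 - 26\right) \left(-14 + 9\right) = \left(\left(- \frac{4}{9}\right) 28 - 26\right) \left(-5\right) = \left(- \frac{112}{9} - 26\right) \left(-5\right) = \left(- \frac{346}{9}\right) \left(-5\right) = \frac{1730}{9}$)
$-1434 + n{\left(-52 \right)} = -1434 + \frac{1730}{9} = - \frac{11176}{9}$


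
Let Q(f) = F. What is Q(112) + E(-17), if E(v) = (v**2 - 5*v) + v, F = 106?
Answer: 463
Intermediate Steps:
Q(f) = 106
E(v) = v**2 - 4*v
Q(112) + E(-17) = 106 - 17*(-4 - 17) = 106 - 17*(-21) = 106 + 357 = 463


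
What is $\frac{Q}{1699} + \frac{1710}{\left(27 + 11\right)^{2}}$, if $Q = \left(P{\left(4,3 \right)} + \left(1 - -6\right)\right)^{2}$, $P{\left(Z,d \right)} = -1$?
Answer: $\frac{77823}{64562} \approx 1.2054$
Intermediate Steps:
$Q = 36$ ($Q = \left(-1 + \left(1 - -6\right)\right)^{2} = \left(-1 + \left(1 + 6\right)\right)^{2} = \left(-1 + 7\right)^{2} = 6^{2} = 36$)
$\frac{Q}{1699} + \frac{1710}{\left(27 + 11\right)^{2}} = \frac{36}{1699} + \frac{1710}{\left(27 + 11\right)^{2}} = 36 \cdot \frac{1}{1699} + \frac{1710}{38^{2}} = \frac{36}{1699} + \frac{1710}{1444} = \frac{36}{1699} + 1710 \cdot \frac{1}{1444} = \frac{36}{1699} + \frac{45}{38} = \frac{77823}{64562}$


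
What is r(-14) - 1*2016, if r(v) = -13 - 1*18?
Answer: -2047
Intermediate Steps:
r(v) = -31 (r(v) = -13 - 18 = -31)
r(-14) - 1*2016 = -31 - 1*2016 = -31 - 2016 = -2047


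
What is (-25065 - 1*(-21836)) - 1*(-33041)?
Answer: 29812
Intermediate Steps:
(-25065 - 1*(-21836)) - 1*(-33041) = (-25065 + 21836) + 33041 = -3229 + 33041 = 29812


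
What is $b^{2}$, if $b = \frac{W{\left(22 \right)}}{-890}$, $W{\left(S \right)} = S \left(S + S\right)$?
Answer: $\frac{234256}{198025} \approx 1.183$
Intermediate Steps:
$W{\left(S \right)} = 2 S^{2}$ ($W{\left(S \right)} = S 2 S = 2 S^{2}$)
$b = - \frac{484}{445}$ ($b = \frac{2 \cdot 22^{2}}{-890} = 2 \cdot 484 \left(- \frac{1}{890}\right) = 968 \left(- \frac{1}{890}\right) = - \frac{484}{445} \approx -1.0876$)
$b^{2} = \left(- \frac{484}{445}\right)^{2} = \frac{234256}{198025}$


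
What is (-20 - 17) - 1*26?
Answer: -63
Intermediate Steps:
(-20 - 17) - 1*26 = -37 - 26 = -63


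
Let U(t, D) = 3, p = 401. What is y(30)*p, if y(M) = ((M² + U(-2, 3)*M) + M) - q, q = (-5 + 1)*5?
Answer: 417040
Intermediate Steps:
q = -20 (q = -4*5 = -20)
y(M) = 20 + M² + 4*M (y(M) = ((M² + 3*M) + M) - 1*(-20) = (M² + 4*M) + 20 = 20 + M² + 4*M)
y(30)*p = (20 + 30² + 4*30)*401 = (20 + 900 + 120)*401 = 1040*401 = 417040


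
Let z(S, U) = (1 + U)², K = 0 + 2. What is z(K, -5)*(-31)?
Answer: -496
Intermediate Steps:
K = 2
z(K, -5)*(-31) = (1 - 5)²*(-31) = (-4)²*(-31) = 16*(-31) = -496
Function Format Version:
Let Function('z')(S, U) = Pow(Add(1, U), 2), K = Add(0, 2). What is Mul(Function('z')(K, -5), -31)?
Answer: -496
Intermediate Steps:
K = 2
Mul(Function('z')(K, -5), -31) = Mul(Pow(Add(1, -5), 2), -31) = Mul(Pow(-4, 2), -31) = Mul(16, -31) = -496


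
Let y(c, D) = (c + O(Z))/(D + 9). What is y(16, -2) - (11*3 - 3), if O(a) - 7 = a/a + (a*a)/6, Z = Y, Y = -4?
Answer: -550/21 ≈ -26.190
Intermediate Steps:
Z = -4
O(a) = 8 + a**2/6 (O(a) = 7 + (a/a + (a*a)/6) = 7 + (1 + a**2*(1/6)) = 7 + (1 + a**2/6) = 8 + a**2/6)
y(c, D) = (32/3 + c)/(9 + D) (y(c, D) = (c + (8 + (1/6)*(-4)**2))/(D + 9) = (c + (8 + (1/6)*16))/(9 + D) = (c + (8 + 8/3))/(9 + D) = (c + 32/3)/(9 + D) = (32/3 + c)/(9 + D))
y(16, -2) - (11*3 - 3) = (32/3 + 16)/(9 - 2) - (11*3 - 3) = (80/3)/7 - (33 - 3) = (1/7)*(80/3) - 1*30 = 80/21 - 30 = -550/21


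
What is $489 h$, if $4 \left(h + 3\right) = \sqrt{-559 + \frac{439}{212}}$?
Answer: $-1467 + \frac{489 i \sqrt{6257657}}{424} \approx -1467.0 + 2885.0 i$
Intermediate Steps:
$h = -3 + \frac{i \sqrt{6257657}}{424}$ ($h = -3 + \frac{\sqrt{-559 + \frac{439}{212}}}{4} = -3 + \frac{\sqrt{- \frac{118069}{212}}}{4} = -3 + \frac{\frac{1}{106} i \sqrt{6257657}}{4} = -3 + \frac{i \sqrt{6257657}}{424} \approx -3.0 + 5.8998 i$)
$489 h = 489 \left(-3 + \frac{i \sqrt{6257657}}{424}\right) = -1467 + \frac{489 i \sqrt{6257657}}{424}$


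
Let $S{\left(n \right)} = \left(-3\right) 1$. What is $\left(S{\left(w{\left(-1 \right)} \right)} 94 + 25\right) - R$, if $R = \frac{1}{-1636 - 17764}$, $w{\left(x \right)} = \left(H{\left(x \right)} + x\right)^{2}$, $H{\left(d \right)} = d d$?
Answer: $- \frac{4985799}{19400} \approx -257.0$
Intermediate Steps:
$H{\left(d \right)} = d^{2}$
$w{\left(x \right)} = \left(x + x^{2}\right)^{2}$ ($w{\left(x \right)} = \left(x^{2} + x\right)^{2} = \left(x + x^{2}\right)^{2}$)
$R = - \frac{1}{19400}$ ($R = \frac{1}{-19400} = - \frac{1}{19400} \approx -5.1546 \cdot 10^{-5}$)
$S{\left(n \right)} = -3$
$\left(S{\left(w{\left(-1 \right)} \right)} 94 + 25\right) - R = \left(\left(-3\right) 94 + 25\right) - - \frac{1}{19400} = \left(-282 + 25\right) + \frac{1}{19400} = -257 + \frac{1}{19400} = - \frac{4985799}{19400}$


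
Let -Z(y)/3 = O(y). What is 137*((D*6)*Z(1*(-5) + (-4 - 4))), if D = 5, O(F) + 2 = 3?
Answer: -12330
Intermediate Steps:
O(F) = 1 (O(F) = -2 + 3 = 1)
Z(y) = -3 (Z(y) = -3*1 = -3)
137*((D*6)*Z(1*(-5) + (-4 - 4))) = 137*((5*6)*(-3)) = 137*(30*(-3)) = 137*(-90) = -12330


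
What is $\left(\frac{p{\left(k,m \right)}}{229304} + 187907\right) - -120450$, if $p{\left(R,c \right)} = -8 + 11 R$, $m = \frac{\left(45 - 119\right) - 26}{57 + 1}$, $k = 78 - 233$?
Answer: $\frac{70707491815}{229304} \approx 3.0836 \cdot 10^{5}$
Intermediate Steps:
$k = -155$
$m = - \frac{50}{29}$ ($m = \frac{-74 - 26}{58} = \left(-100\right) \frac{1}{58} = - \frac{50}{29} \approx -1.7241$)
$\left(\frac{p{\left(k,m \right)}}{229304} + 187907\right) - -120450 = \left(\frac{-8 + 11 \left(-155\right)}{229304} + 187907\right) - -120450 = \left(\left(-8 - 1705\right) \frac{1}{229304} + 187907\right) + 120450 = \left(\left(-1713\right) \frac{1}{229304} + 187907\right) + 120450 = \left(- \frac{1713}{229304} + 187907\right) + 120450 = \frac{43087825015}{229304} + 120450 = \frac{70707491815}{229304}$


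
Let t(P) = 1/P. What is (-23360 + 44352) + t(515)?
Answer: 10810881/515 ≈ 20992.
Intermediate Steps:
(-23360 + 44352) + t(515) = (-23360 + 44352) + 1/515 = 20992 + 1/515 = 10810881/515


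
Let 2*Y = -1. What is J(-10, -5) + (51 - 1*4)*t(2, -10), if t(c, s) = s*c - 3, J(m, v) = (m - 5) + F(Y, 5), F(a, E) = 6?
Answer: -1090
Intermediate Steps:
Y = -1/2 (Y = (1/2)*(-1) = -1/2 ≈ -0.50000)
J(m, v) = 1 + m (J(m, v) = (m - 5) + 6 = (-5 + m) + 6 = 1 + m)
t(c, s) = -3 + c*s (t(c, s) = c*s - 3 = -3 + c*s)
J(-10, -5) + (51 - 1*4)*t(2, -10) = (1 - 10) + (51 - 1*4)*(-3 + 2*(-10)) = -9 + (51 - 4)*(-3 - 20) = -9 + 47*(-23) = -9 - 1081 = -1090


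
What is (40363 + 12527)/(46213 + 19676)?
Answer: 17630/21963 ≈ 0.80271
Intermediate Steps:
(40363 + 12527)/(46213 + 19676) = 52890/65889 = 52890*(1/65889) = 17630/21963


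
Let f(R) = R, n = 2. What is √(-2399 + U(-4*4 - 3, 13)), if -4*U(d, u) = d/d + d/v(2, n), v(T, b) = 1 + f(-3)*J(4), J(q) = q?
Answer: I*√1161446/22 ≈ 48.987*I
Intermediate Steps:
v(T, b) = -11 (v(T, b) = 1 - 3*4 = 1 - 12 = -11)
U(d, u) = -¼ + d/44 (U(d, u) = -(d/d + d/(-11))/4 = -(1 + d*(-1/11))/4 = -(1 - d/11)/4 = -¼ + d/44)
√(-2399 + U(-4*4 - 3, 13)) = √(-2399 + (-¼ + (-4*4 - 3)/44)) = √(-2399 + (-¼ + (-16 - 3)/44)) = √(-2399 + (-¼ + (1/44)*(-19))) = √(-2399 + (-¼ - 19/44)) = √(-2399 - 15/22) = √(-52793/22) = I*√1161446/22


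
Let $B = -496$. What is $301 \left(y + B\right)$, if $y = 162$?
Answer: $-100534$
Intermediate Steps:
$301 \left(y + B\right) = 301 \left(162 - 496\right) = 301 \left(-334\right) = -100534$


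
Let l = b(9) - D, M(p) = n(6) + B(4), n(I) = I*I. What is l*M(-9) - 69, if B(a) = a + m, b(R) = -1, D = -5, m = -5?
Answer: 71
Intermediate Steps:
B(a) = -5 + a (B(a) = a - 5 = -5 + a)
n(I) = I²
M(p) = 35 (M(p) = 6² + (-5 + 4) = 36 - 1 = 35)
l = 4 (l = -1 - 1*(-5) = -1 + 5 = 4)
l*M(-9) - 69 = 4*35 - 69 = 140 - 69 = 71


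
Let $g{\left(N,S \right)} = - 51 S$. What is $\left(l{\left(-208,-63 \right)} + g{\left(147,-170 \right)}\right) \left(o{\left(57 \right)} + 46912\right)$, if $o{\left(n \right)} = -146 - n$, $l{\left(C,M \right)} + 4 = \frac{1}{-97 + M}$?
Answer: $\frac{64764784331}{160} \approx 4.0478 \cdot 10^{8}$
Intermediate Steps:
$l{\left(C,M \right)} = -4 + \frac{1}{-97 + M}$
$\left(l{\left(-208,-63 \right)} + g{\left(147,-170 \right)}\right) \left(o{\left(57 \right)} + 46912\right) = \left(\frac{389 - -252}{-97 - 63} - -8670\right) \left(\left(-146 - 57\right) + 46912\right) = \left(\frac{389 + 252}{-160} + 8670\right) \left(\left(-146 - 57\right) + 46912\right) = \left(\left(- \frac{1}{160}\right) 641 + 8670\right) \left(-203 + 46912\right) = \left(- \frac{641}{160} + 8670\right) 46709 = \frac{1386559}{160} \cdot 46709 = \frac{64764784331}{160}$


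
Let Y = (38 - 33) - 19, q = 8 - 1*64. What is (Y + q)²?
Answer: 4900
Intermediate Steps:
q = -56 (q = 8 - 64 = -56)
Y = -14 (Y = 5 - 19 = -14)
(Y + q)² = (-14 - 56)² = (-70)² = 4900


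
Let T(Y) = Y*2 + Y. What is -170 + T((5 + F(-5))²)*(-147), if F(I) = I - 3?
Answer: -4139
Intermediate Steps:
F(I) = -3 + I
T(Y) = 3*Y (T(Y) = 2*Y + Y = 3*Y)
-170 + T((5 + F(-5))²)*(-147) = -170 + (3*(5 + (-3 - 5))²)*(-147) = -170 + (3*(5 - 8)²)*(-147) = -170 + (3*(-3)²)*(-147) = -170 + (3*9)*(-147) = -170 + 27*(-147) = -170 - 3969 = -4139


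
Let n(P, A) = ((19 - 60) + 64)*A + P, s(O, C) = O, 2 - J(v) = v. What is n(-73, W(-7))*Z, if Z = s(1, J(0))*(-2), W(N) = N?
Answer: 468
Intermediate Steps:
J(v) = 2 - v
Z = -2 (Z = 1*(-2) = -2)
n(P, A) = P + 23*A (n(P, A) = (-41 + 64)*A + P = 23*A + P = P + 23*A)
n(-73, W(-7))*Z = (-73 + 23*(-7))*(-2) = (-73 - 161)*(-2) = -234*(-2) = 468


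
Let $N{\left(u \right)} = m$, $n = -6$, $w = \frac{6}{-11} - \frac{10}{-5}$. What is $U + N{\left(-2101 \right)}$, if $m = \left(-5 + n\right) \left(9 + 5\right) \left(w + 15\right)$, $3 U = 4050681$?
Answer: $1347693$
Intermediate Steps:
$U = 1350227$ ($U = \frac{1}{3} \cdot 4050681 = 1350227$)
$w = \frac{16}{11}$ ($w = 6 \left(- \frac{1}{11}\right) - -2 = - \frac{6}{11} + 2 = \frac{16}{11} \approx 1.4545$)
$m = -2534$ ($m = \left(-5 - 6\right) \left(9 + 5\right) \left(\frac{16}{11} + 15\right) = \left(-11\right) 14 \cdot \frac{181}{11} = \left(-154\right) \frac{181}{11} = -2534$)
$N{\left(u \right)} = -2534$
$U + N{\left(-2101 \right)} = 1350227 - 2534 = 1347693$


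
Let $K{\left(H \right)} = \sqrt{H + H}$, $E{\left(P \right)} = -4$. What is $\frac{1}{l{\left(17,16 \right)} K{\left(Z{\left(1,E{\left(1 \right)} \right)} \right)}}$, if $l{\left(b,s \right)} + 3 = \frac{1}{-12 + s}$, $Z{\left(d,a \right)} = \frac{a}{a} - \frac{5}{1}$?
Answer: $\frac{i \sqrt{2}}{11} \approx 0.12856 i$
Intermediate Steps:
$Z{\left(d,a \right)} = -4$ ($Z{\left(d,a \right)} = 1 - 5 = -4$)
$K{\left(H \right)} = \sqrt{2} \sqrt{H}$ ($K{\left(H \right)} = \sqrt{2 H} = \sqrt{2} \sqrt{H}$)
$l{\left(b,s \right)} = -3 + \frac{1}{-12 + s}$
$\frac{1}{l{\left(17,16 \right)} K{\left(Z{\left(1,E{\left(1 \right)} \right)} \right)}} = \frac{1}{\frac{37 - 48}{-12 + 16} \sqrt{2} \sqrt{-4}} = \frac{1}{\frac{37 - 48}{4} \sqrt{2} \cdot 2 i} = \frac{1}{\frac{1}{4} \left(-11\right) 2 i \sqrt{2}} = \frac{1}{\left(- \frac{11}{4}\right) 2 i \sqrt{2}} = \frac{1}{\left(- \frac{11}{2}\right) i \sqrt{2}} = \frac{i \sqrt{2}}{11}$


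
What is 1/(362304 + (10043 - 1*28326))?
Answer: 1/344021 ≈ 2.9068e-6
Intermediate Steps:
1/(362304 + (10043 - 1*28326)) = 1/(362304 + (10043 - 28326)) = 1/(362304 - 18283) = 1/344021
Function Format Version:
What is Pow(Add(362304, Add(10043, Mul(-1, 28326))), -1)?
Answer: Rational(1, 344021) ≈ 2.9068e-6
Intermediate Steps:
Pow(Add(362304, Add(10043, Mul(-1, 28326))), -1) = Pow(Add(362304, Add(10043, -28326)), -1) = Pow(Add(362304, -18283), -1) = Pow(344021, -1) = Rational(1, 344021)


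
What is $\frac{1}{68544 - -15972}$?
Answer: $\frac{1}{84516} \approx 1.1832 \cdot 10^{-5}$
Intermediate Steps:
$\frac{1}{68544 - -15972} = \frac{1}{68544 + 15972} = \frac{1}{84516}$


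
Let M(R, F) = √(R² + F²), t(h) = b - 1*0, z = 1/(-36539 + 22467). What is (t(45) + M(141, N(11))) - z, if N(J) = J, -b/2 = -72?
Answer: 2026369/14072 + √20002 ≈ 285.43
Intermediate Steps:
b = 144 (b = -2*(-72) = 144)
z = -1/14072 (z = 1/(-14072) = -1/14072 ≈ -7.1063e-5)
t(h) = 144 (t(h) = 144 - 1*0 = 144 + 0 = 144)
M(R, F) = √(F² + R²)
(t(45) + M(141, N(11))) - z = (144 + √(11² + 141²)) - 1*(-1/14072) = (144 + √(121 + 19881)) + 1/14072 = (144 + √20002) + 1/14072 = 2026369/14072 + √20002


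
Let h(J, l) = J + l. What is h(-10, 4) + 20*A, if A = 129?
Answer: 2574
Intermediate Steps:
h(-10, 4) + 20*A = (-10 + 4) + 20*129 = -6 + 2580 = 2574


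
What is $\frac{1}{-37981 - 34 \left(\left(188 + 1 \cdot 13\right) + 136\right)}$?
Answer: $- \frac{1}{49439} \approx -2.0227 \cdot 10^{-5}$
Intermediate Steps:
$\frac{1}{-37981 - 34 \left(\left(188 + 1 \cdot 13\right) + 136\right)} = \frac{1}{-37981 - 34 \left(\left(188 + 13\right) + 136\right)} = \frac{1}{-37981 - 34 \left(201 + 136\right)} = \frac{1}{-37981 - 11458} = \frac{1}{-49439} = - \frac{1}{49439}$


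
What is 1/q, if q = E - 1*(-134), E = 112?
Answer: 1/246 ≈ 0.0040650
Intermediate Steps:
q = 246 (q = 112 - 1*(-134) = 112 + 134 = 246)
1/q = 1/246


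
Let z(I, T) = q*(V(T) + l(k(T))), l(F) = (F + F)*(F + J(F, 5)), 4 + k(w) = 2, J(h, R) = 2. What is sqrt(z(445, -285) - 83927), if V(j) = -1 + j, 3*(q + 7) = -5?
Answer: I*sqrt(733035)/3 ≈ 285.39*I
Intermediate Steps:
k(w) = -2 (k(w) = -4 + 2 = -2)
q = -26/3 (q = -7 + (1/3)*(-5) = -7 - 5/3 = -26/3 ≈ -8.6667)
l(F) = 2*F*(2 + F) (l(F) = (F + F)*(F + 2) = (2*F)*(2 + F) = 2*F*(2 + F))
z(I, T) = 26/3 - 26*T/3 (z(I, T) = -26*((-1 + T) + 2*(-2)*(2 - 2))/3 = -26*((-1 + T) + 2*(-2)*0)/3 = -26*((-1 + T) + 0)/3 = -26*(-1 + T)/3 = 26/3 - 26*T/3)
sqrt(z(445, -285) - 83927) = sqrt((26/3 - 26/3*(-285)) - 83927) = sqrt((26/3 + 2470) - 83927) = sqrt(7436/3 - 83927) = sqrt(-244345/3) = I*sqrt(733035)/3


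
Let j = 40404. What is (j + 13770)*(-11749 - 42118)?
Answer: -2918190858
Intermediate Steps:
(j + 13770)*(-11749 - 42118) = (40404 + 13770)*(-11749 - 42118) = 54174*(-53867) = -2918190858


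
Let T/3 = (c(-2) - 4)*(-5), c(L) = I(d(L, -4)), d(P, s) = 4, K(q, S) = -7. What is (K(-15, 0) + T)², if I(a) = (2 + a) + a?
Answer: 9409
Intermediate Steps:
I(a) = 2 + 2*a
c(L) = 10 (c(L) = 2 + 2*4 = 2 + 8 = 10)
T = -90 (T = 3*((10 - 4)*(-5)) = 3*(6*(-5)) = 3*(-30) = -90)
(K(-15, 0) + T)² = (-7 - 90)² = (-97)² = 9409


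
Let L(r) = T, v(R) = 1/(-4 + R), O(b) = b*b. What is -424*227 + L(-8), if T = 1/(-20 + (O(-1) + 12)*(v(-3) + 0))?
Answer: -14725951/153 ≈ -96248.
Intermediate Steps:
O(b) = b²
T = -7/153 (T = 1/(-20 + ((-1)² + 12)*(1/(-4 - 3) + 0)) = 1/(-20 + (1 + 12)*(1/(-7) + 0)) = 1/(-20 + 13*(-⅐ + 0)) = 1/(-20 + 13*(-⅐)) = 1/(-20 - 13/7) = 1/(-153/7) = -7/153 ≈ -0.045752)
L(r) = -7/153
-424*227 + L(-8) = -424*227 - 7/153 = -96248 - 7/153 = -14725951/153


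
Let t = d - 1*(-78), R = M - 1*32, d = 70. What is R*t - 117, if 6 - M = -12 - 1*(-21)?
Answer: -5297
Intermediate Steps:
M = -3 (M = 6 - (-12 - 1*(-21)) = 6 - (-12 + 21) = 6 - 1*9 = 6 - 9 = -3)
R = -35 (R = -3 - 1*32 = -3 - 32 = -35)
t = 148 (t = 70 - 1*(-78) = 70 + 78 = 148)
R*t - 117 = -35*148 - 117 = -5180 - 117 = -5297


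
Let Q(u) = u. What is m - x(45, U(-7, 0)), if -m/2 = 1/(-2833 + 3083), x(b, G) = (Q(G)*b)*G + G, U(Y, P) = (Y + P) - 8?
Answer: -1263751/125 ≈ -10110.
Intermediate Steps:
U(Y, P) = -8 + P + Y (U(Y, P) = (P + Y) - 8 = -8 + P + Y)
x(b, G) = G + b*G² (x(b, G) = (G*b)*G + G = b*G² + G = G + b*G²)
m = -1/125 (m = -2/(-2833 + 3083) = -2/250 = -2*1/250 = -1/125 ≈ -0.0080000)
m - x(45, U(-7, 0)) = -1/125 - (-8 + 0 - 7)*(1 + (-8 + 0 - 7)*45) = -1/125 - (-15)*(1 - 15*45) = -1/125 - (-15)*(1 - 675) = -1/125 - (-15)*(-674) = -1/125 - 1*10110 = -1/125 - 10110 = -1263751/125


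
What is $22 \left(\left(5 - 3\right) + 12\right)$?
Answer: $308$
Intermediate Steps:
$22 \left(\left(5 - 3\right) + 12\right) = 22 \left(2 + 12\right) = 22 \cdot 14 = 308$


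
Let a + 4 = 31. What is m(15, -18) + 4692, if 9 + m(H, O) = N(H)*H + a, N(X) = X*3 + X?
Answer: 5610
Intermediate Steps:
N(X) = 4*X (N(X) = 3*X + X = 4*X)
a = 27 (a = -4 + 31 = 27)
m(H, O) = 18 + 4*H**2 (m(H, O) = -9 + ((4*H)*H + 27) = -9 + (4*H**2 + 27) = -9 + (27 + 4*H**2) = 18 + 4*H**2)
m(15, -18) + 4692 = (18 + 4*15**2) + 4692 = (18 + 4*225) + 4692 = (18 + 900) + 4692 = 918 + 4692 = 5610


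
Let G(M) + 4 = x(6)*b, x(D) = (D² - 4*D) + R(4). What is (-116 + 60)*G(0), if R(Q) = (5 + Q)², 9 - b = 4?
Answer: -25816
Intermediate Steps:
b = 5 (b = 9 - 1*4 = 9 - 4 = 5)
x(D) = 81 + D² - 4*D (x(D) = (D² - 4*D) + (5 + 4)² = (D² - 4*D) + 9² = (D² - 4*D) + 81 = 81 + D² - 4*D)
G(M) = 461 (G(M) = -4 + (81 + 6² - 4*6)*5 = -4 + (81 + 36 - 24)*5 = -4 + 93*5 = -4 + 465 = 461)
(-116 + 60)*G(0) = (-116 + 60)*461 = -56*461 = -25816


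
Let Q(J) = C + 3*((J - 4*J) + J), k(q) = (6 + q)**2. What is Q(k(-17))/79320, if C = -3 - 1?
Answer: -73/7932 ≈ -0.0092032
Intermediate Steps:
C = -4
Q(J) = -4 - 6*J (Q(J) = -4 + 3*((J - 4*J) + J) = -4 + 3*(-3*J + J) = -4 + 3*(-2*J) = -4 - 6*J)
Q(k(-17))/79320 = (-4 - 6*(6 - 17)**2)/79320 = (-4 - 6*(-11)**2)*(1/79320) = (-4 - 6*121)*(1/79320) = (-4 - 726)*(1/79320) = -730*1/79320 = -73/7932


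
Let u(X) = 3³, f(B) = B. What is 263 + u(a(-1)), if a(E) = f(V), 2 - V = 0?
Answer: 290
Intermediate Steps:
V = 2 (V = 2 - 1*0 = 2 + 0 = 2)
a(E) = 2
u(X) = 27
263 + u(a(-1)) = 263 + 27 = 290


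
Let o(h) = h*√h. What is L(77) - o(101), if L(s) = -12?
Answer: -12 - 101*√101 ≈ -1027.0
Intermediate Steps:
o(h) = h^(3/2)
L(77) - o(101) = -12 - 101^(3/2) = -12 - 101*√101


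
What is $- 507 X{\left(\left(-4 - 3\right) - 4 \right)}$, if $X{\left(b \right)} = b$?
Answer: $5577$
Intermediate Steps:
$- 507 X{\left(\left(-4 - 3\right) - 4 \right)} = - 507 \left(\left(-4 - 3\right) - 4\right) = - 507 \left(-7 - 4\right) = \left(-507\right) \left(-11\right) = 5577$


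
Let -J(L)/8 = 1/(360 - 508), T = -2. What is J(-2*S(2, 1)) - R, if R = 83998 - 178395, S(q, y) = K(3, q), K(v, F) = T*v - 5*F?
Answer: 3492691/37 ≈ 94397.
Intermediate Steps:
K(v, F) = -5*F - 2*v (K(v, F) = -2*v - 5*F = -5*F - 2*v)
S(q, y) = -6 - 5*q (S(q, y) = -5*q - 2*3 = -5*q - 6 = -6 - 5*q)
R = -94397
J(L) = 2/37 (J(L) = -8/(360 - 508) = -8/(-148) = -8*(-1/148) = 2/37)
J(-2*S(2, 1)) - R = 2/37 - 1*(-94397) = 2/37 + 94397 = 3492691/37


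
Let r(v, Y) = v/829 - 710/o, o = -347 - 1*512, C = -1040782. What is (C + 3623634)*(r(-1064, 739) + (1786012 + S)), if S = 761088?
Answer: 4684822422805060328/712111 ≈ 6.5788e+12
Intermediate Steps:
o = -859 (o = -347 - 512 = -859)
r(v, Y) = 710/859 + v/829 (r(v, Y) = v/829 - 710/(-859) = v*(1/829) - 710*(-1/859) = v/829 + 710/859 = 710/859 + v/829)
(C + 3623634)*(r(-1064, 739) + (1786012 + S)) = (-1040782 + 3623634)*((710/859 + (1/829)*(-1064)) + (1786012 + 761088)) = 2582852*((710/859 - 1064/829) + 2547100) = 2582852*(-325386/712111 + 2547100) = 2582852*(1813817602714/712111) = 4684822422805060328/712111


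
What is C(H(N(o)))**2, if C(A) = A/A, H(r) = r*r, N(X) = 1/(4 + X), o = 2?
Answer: 1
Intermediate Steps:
H(r) = r**2
C(A) = 1
C(H(N(o)))**2 = 1**2 = 1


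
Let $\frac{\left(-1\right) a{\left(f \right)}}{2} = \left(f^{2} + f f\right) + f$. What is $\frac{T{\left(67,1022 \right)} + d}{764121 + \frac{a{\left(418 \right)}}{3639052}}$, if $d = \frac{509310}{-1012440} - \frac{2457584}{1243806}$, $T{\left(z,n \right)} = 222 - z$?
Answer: $\frac{2912251399787105999}{14590191375745193225160} \approx 0.0001996$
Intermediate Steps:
$a{\left(f \right)} = - 4 f^{2} - 2 f$ ($a{\left(f \right)} = - 2 \left(\left(f^{2} + f f\right) + f\right) = - 2 \left(\left(f^{2} + f^{2}\right) + f\right) = - 2 \left(2 f^{2} + f\right) = - 2 \left(f + 2 f^{2}\right) = - 4 f^{2} - 2 f$)
$d = - \frac{52027319647}{20987982444}$ ($d = 509310 \left(- \frac{1}{1012440}\right) - \frac{1228792}{621903} = - \frac{16977}{33748} - \frac{1228792}{621903} = - \frac{52027319647}{20987982444} \approx -2.4789$)
$\frac{T{\left(67,1022 \right)} + d}{764121 + \frac{a{\left(418 \right)}}{3639052}} = \frac{\left(222 - 67\right) - \frac{52027319647}{20987982444}}{764121 + \frac{\left(-2\right) 418 \left(1 + 2 \cdot 418\right)}{3639052}} = \frac{\left(222 - 67\right) - \frac{52027319647}{20987982444}}{764121 + \left(-2\right) 418 \left(1 + 836\right) \frac{1}{3639052}} = \frac{155 - \frac{52027319647}{20987982444}}{764121 + \left(-2\right) 418 \cdot 837 \cdot \frac{1}{3639052}} = \frac{3201109959173}{20987982444 \left(764121 - \frac{174933}{909763}\right)} = \frac{3201109959173}{20987982444 \cdot \frac{695168838390}{909763}} = \frac{3201109959173}{20987982444} \cdot \frac{909763}{695168838390} = \frac{2912251399787105999}{14590191375745193225160}$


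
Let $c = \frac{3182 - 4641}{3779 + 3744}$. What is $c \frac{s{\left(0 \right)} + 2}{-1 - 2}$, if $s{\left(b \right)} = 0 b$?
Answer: $\frac{2918}{22569} \approx 0.12929$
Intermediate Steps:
$c = - \frac{1459}{7523} \approx -0.19394$
$s{\left(b \right)} = 0$
$c \frac{s{\left(0 \right)} + 2}{-1 - 2} = - \frac{1459 \frac{0 + 2}{-1 - 2}}{7523} = - \frac{1459 \frac{2}{-3}}{7523} = - \frac{1459 \cdot 2 \left(- \frac{1}{3}\right)}{7523} = \left(- \frac{1459}{7523}\right) \left(- \frac{2}{3}\right) = \frac{2918}{22569}$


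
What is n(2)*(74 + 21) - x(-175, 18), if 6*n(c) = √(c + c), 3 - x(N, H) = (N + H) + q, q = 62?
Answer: -199/3 ≈ -66.333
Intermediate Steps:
x(N, H) = -59 - H - N (x(N, H) = 3 - ((N + H) + 62) = 3 - ((H + N) + 62) = 3 - (62 + H + N) = 3 + (-62 - H - N) = -59 - H - N)
n(c) = √2*√c/6 (n(c) = √(c + c)/6 = √(2*c)/6 = (√2*√c)/6 = √2*√c/6)
n(2)*(74 + 21) - x(-175, 18) = (√2*√2/6)*(74 + 21) - (-59 - 1*18 - 1*(-175)) = (⅓)*95 - (-59 - 18 + 175) = 95/3 - 1*98 = 95/3 - 98 = -199/3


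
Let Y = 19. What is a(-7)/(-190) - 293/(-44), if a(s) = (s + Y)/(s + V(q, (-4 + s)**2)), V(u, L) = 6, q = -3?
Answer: 28099/4180 ≈ 6.7223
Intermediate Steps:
a(s) = (19 + s)/(6 + s) (a(s) = (s + 19)/(s + 6) = (19 + s)/(6 + s))
a(-7)/(-190) - 293/(-44) = ((19 - 7)/(6 - 7))/(-190) - 293/(-44) = (12/(-1))*(-1/190) - 293*(-1/44) = -1*12*(-1/190) + 293/44 = -12*(-1/190) + 293/44 = 6/95 + 293/44 = 28099/4180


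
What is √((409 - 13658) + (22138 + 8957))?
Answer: √17846 ≈ 133.59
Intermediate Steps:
√((409 - 13658) + (22138 + 8957)) = √(-13249 + 31095) = √17846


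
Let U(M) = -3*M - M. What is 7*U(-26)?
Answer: 728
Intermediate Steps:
U(M) = -4*M
7*U(-26) = 7*(-4*(-26)) = 7*104 = 728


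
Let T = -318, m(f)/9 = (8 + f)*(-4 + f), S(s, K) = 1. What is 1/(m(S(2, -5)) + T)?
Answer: -1/561 ≈ -0.0017825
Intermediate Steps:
m(f) = 9*(-4 + f)*(8 + f) (m(f) = 9*((8 + f)*(-4 + f)) = 9*((-4 + f)*(8 + f)) = 9*(-4 + f)*(8 + f))
1/(m(S(2, -5)) + T) = 1/((-288 + 9*1² + 36*1) - 318) = 1/((-288 + 9*1 + 36) - 318) = 1/((-288 + 9 + 36) - 318) = 1/(-243 - 318) = 1/(-561) = -1/561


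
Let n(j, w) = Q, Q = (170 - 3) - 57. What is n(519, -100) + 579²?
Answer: 335351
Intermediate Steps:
Q = 110 (Q = 167 - 57 = 110)
n(j, w) = 110
n(519, -100) + 579² = 110 + 579² = 110 + 335241 = 335351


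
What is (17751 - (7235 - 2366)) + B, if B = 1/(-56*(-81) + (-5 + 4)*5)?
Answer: 58368343/4531 ≈ 12882.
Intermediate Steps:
B = 1/4531 (B = 1/(4536 - 1*5) = 1/(4536 - 5) = 1/4531 ≈ 0.00022070)
(17751 - (7235 - 2366)) + B = (17751 - (7235 - 2366)) + 1/4531 = (17751 - 1*4869) + 1/4531 = (17751 - 4869) + 1/4531 = 12882 + 1/4531 = 58368343/4531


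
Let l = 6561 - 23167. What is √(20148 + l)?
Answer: √3542 ≈ 59.515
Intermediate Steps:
l = -16606
√(20148 + l) = √(20148 - 16606) = √3542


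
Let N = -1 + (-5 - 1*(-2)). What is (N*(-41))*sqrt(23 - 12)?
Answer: 164*sqrt(11) ≈ 543.93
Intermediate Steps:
N = -4 (N = -1 + (-5 + 2) = -1 - 3 = -4)
(N*(-41))*sqrt(23 - 12) = (-4*(-41))*sqrt(23 - 12) = 164*sqrt(11)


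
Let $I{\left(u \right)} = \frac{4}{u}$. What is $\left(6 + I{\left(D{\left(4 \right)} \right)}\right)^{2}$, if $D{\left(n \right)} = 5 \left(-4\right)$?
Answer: $\frac{841}{25} \approx 33.64$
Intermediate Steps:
$D{\left(n \right)} = -20$
$\left(6 + I{\left(D{\left(4 \right)} \right)}\right)^{2} = \left(6 + \frac{4}{-20}\right)^{2} = \left(6 + 4 \left(- \frac{1}{20}\right)\right)^{2} = \left(6 - \frac{1}{5}\right)^{2} = \left(\frac{29}{5}\right)^{2} = \frac{841}{25}$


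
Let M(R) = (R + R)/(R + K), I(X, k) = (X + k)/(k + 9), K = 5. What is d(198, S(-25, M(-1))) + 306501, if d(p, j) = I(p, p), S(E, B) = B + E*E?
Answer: 7049567/23 ≈ 3.0650e+5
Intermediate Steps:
I(X, k) = (X + k)/(9 + k)
M(R) = 2*R/(5 + R) (M(R) = (R + R)/(R + 5) = (2*R)/(5 + R) = 2*R/(5 + R))
S(E, B) = B + E²
d(p, j) = 2*p/(9 + p) (d(p, j) = (p + p)/(9 + p) = (2*p)/(9 + p) = 2*p/(9 + p))
d(198, S(-25, M(-1))) + 306501 = 2*198/(9 + 198) + 306501 = 2*198/207 + 306501 = 2*198*(1/207) + 306501 = 44/23 + 306501 = 7049567/23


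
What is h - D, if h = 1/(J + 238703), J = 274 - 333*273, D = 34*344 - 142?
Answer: -1710777671/148068 ≈ -11554.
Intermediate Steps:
D = 11554 (D = 11696 - 142 = 11554)
J = -90635 (J = 274 - 90909 = -90635)
h = 1/148068 (h = 1/(-90635 + 238703) = 1/148068 ≈ 6.7537e-6)
h - D = 1/148068 - 1*11554 = 1/148068 - 11554 = -1710777671/148068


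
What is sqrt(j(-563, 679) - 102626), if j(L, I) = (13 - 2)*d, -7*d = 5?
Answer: I*sqrt(5029059)/7 ≈ 320.37*I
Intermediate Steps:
d = -5/7 (d = -1/7*5 = -5/7 ≈ -0.71429)
j(L, I) = -55/7 (j(L, I) = (13 - 2)*(-5/7) = 11*(-5/7) = -55/7)
sqrt(j(-563, 679) - 102626) = sqrt(-55/7 - 102626) = sqrt(-718437/7) = I*sqrt(5029059)/7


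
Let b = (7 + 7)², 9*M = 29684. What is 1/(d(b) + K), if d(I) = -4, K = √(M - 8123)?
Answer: -36/43567 - 3*I*√43423/43567 ≈ -0.00082631 - 0.014349*I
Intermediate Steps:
M = 29684/9 (M = (⅑)*29684 = 29684/9 ≈ 3298.2)
K = I*√43423/3 (K = √(29684/9 - 8123) = √(-43423/9) = I*√43423/3 ≈ 69.461*I)
b = 196 (b = 14² = 196)
1/(d(b) + K) = 1/(-4 + I*√43423/3)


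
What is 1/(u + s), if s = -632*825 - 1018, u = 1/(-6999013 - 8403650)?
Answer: -15402663/8046628399135 ≈ -1.9142e-6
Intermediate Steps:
u = -1/15402663 (u = 1/(-15402663) = -1/15402663 ≈ -6.4924e-8)
s = -522418 (s = -521400 - 1018 = -522418)
1/(u + s) = 1/(-1/15402663 - 522418) = 1/(-8046628399135/15402663) = -15402663/8046628399135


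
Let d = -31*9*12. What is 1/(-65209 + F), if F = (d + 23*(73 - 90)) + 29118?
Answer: -1/39830 ≈ -2.5107e-5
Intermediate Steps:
d = -3348 (d = -279*12 = -3348)
F = 25379 (F = (-3348 + 23*(73 - 90)) + 29118 = (-3348 + 23*(-17)) + 29118 = (-3348 - 391) + 29118 = -3739 + 29118 = 25379)
1/(-65209 + F) = 1/(-65209 + 25379) = 1/(-39830) = -1/39830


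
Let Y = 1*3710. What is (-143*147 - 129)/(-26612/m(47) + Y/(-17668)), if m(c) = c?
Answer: 418163700/11198933 ≈ 37.340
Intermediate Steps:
Y = 3710
(-143*147 - 129)/(-26612/m(47) + Y/(-17668)) = (-143*147 - 129)/(-26612/47 + 3710/(-17668)) = (-21021 - 129)/(-26612*1/47 + 3710*(-1/17668)) = -21150/(-26612/47 - 265/1262) = -21150/(-33596799/59314) = -21150*(-59314/33596799) = 418163700/11198933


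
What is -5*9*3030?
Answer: -136350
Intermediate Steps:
-5*9*3030 = -45*3030 = -136350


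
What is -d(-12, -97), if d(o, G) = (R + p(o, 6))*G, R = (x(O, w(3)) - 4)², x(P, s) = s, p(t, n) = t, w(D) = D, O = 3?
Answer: -1067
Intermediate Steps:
R = 1 (R = (3 - 4)² = (-1)² = 1)
d(o, G) = G*(1 + o) (d(o, G) = (1 + o)*G = G*(1 + o))
-d(-12, -97) = -(-97)*(1 - 12) = -(-97)*(-11) = -1*1067 = -1067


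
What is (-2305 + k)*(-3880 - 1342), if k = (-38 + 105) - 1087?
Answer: 17363150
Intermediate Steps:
k = -1020 (k = 67 - 1087 = -1020)
(-2305 + k)*(-3880 - 1342) = (-2305 - 1020)*(-3880 - 1342) = -3325*(-5222) = 17363150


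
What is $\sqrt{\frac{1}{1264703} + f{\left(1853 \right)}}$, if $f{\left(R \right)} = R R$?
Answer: $\frac{2 \sqrt{1372991804190697746}}{1264703} \approx 1853.0$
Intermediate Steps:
$f{\left(R \right)} = R^{2}$
$\sqrt{\frac{1}{1264703} + f{\left(1853 \right)}} = \sqrt{\frac{1}{1264703} + 1853^{2}} = \sqrt{\frac{1}{1264703} + 3433609} = \sqrt{\frac{4342495603128}{1264703}} = \frac{2 \sqrt{1372991804190697746}}{1264703}$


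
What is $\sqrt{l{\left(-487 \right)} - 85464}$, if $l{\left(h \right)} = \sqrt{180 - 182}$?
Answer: $\sqrt{-85464 + i \sqrt{2}} \approx 0.002 + 292.34 i$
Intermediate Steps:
$l{\left(h \right)} = i \sqrt{2}$ ($l{\left(h \right)} = \sqrt{-2} = i \sqrt{2}$)
$\sqrt{l{\left(-487 \right)} - 85464} = \sqrt{i \sqrt{2} - 85464} = \sqrt{-85464 + i \sqrt{2}}$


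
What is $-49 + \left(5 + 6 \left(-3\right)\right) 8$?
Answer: $-153$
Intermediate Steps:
$-49 + \left(5 + 6 \left(-3\right)\right) 8 = -49 + \left(5 - 18\right) 8 = -49 - 104 = -153$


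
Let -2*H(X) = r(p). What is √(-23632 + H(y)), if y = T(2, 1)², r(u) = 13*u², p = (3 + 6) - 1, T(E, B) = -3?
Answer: 12*I*√167 ≈ 155.07*I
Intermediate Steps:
p = 8 (p = 9 - 1 = 8)
y = 9 (y = (-3)² = 9)
H(X) = -416 (H(X) = -13*8²/2 = -13*64/2 = -½*832 = -416)
√(-23632 + H(y)) = √(-23632 - 416) = √(-24048) = 12*I*√167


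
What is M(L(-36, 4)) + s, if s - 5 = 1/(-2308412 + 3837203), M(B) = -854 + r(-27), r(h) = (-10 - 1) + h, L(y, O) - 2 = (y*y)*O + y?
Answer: -1356037616/1528791 ≈ -887.00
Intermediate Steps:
L(y, O) = 2 + y + O*y² (L(y, O) = 2 + ((y*y)*O + y) = 2 + (y²*O + y) = 2 + (O*y² + y) = 2 + (y + O*y²) = 2 + y + O*y²)
r(h) = -11 + h
M(B) = -892 (M(B) = -854 + (-11 - 27) = -854 - 38 = -892)
s = 7643956/1528791 (s = 5 + 1/(-2308412 + 3837203) = 5 + 1/1528791 = 7643956/1528791 ≈ 5.0000)
M(L(-36, 4)) + s = -892 + 7643956/1528791 = -1356037616/1528791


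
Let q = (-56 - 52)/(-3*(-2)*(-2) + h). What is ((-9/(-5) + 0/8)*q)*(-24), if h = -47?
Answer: -23328/295 ≈ -79.078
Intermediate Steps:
q = 108/59 (q = (-56 - 52)/(-3*(-2)*(-2) - 47) = -108/(6*(-2) - 47) = -108/(-12 - 47) = -108/(-59) = -108*(-1/59) = 108/59 ≈ 1.8305)
((-9/(-5) + 0/8)*q)*(-24) = ((-9/(-5) + 0/8)*(108/59))*(-24) = ((-9*(-⅕) + 0*(⅛))*(108/59))*(-24) = ((9/5 + 0)*(108/59))*(-24) = ((9/5)*(108/59))*(-24) = (972/295)*(-24) = -23328/295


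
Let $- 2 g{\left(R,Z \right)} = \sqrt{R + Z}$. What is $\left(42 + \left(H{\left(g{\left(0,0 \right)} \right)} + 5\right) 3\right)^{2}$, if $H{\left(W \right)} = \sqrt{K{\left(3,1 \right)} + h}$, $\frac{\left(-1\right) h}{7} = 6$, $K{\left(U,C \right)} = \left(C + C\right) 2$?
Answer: $2907 + 342 i \sqrt{38} \approx 2907.0 + 2108.2 i$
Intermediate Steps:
$K{\left(U,C \right)} = 4 C$ ($K{\left(U,C \right)} = 2 C 2 = 4 C$)
$g{\left(R,Z \right)} = - \frac{\sqrt{R + Z}}{2}$
$h = -42$ ($h = \left(-7\right) 6 = -42$)
$H{\left(W \right)} = i \sqrt{38}$ ($H{\left(W \right)} = \sqrt{4 \cdot 1 - 42} = \sqrt{4 - 42} = \sqrt{-38} = i \sqrt{38}$)
$\left(42 + \left(H{\left(g{\left(0,0 \right)} \right)} + 5\right) 3\right)^{2} = \left(42 + \left(i \sqrt{38} + 5\right) 3\right)^{2} = \left(42 + \left(5 + i \sqrt{38}\right) 3\right)^{2} = \left(42 + \left(15 + 3 i \sqrt{38}\right)\right)^{2} = \left(57 + 3 i \sqrt{38}\right)^{2}$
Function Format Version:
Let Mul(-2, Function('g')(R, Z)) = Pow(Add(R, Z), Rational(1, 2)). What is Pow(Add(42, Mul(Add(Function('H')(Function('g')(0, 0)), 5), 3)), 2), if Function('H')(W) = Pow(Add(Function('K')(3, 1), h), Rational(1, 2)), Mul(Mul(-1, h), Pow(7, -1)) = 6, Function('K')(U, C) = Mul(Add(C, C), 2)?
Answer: Add(2907, Mul(342, I, Pow(38, Rational(1, 2)))) ≈ Add(2907.0, Mul(2108.2, I))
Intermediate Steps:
Function('K')(U, C) = Mul(4, C) (Function('K')(U, C) = Mul(Mul(2, C), 2) = Mul(4, C))
Function('g')(R, Z) = Mul(Rational(-1, 2), Pow(Add(R, Z), Rational(1, 2)))
h = -42 (h = Mul(-7, 6) = -42)
Function('H')(W) = Mul(I, Pow(38, Rational(1, 2))) (Function('H')(W) = Pow(Add(Mul(4, 1), -42), Rational(1, 2)) = Pow(Add(4, -42), Rational(1, 2)) = Pow(-38, Rational(1, 2)) = Mul(I, Pow(38, Rational(1, 2))))
Pow(Add(42, Mul(Add(Function('H')(Function('g')(0, 0)), 5), 3)), 2) = Pow(Add(42, Mul(Add(Mul(I, Pow(38, Rational(1, 2))), 5), 3)), 2) = Pow(Add(42, Mul(Add(5, Mul(I, Pow(38, Rational(1, 2)))), 3)), 2) = Pow(Add(42, Add(15, Mul(3, I, Pow(38, Rational(1, 2))))), 2) = Pow(Add(57, Mul(3, I, Pow(38, Rational(1, 2)))), 2)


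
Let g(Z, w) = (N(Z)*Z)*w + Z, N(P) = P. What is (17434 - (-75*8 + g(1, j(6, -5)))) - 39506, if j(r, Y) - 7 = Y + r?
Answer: -21481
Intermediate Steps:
j(r, Y) = 7 + Y + r (j(r, Y) = 7 + (Y + r) = 7 + Y + r)
g(Z, w) = Z + w*Z² (g(Z, w) = (Z*Z)*w + Z = Z²*w + Z = w*Z² + Z = Z + w*Z²)
(17434 - (-75*8 + g(1, j(6, -5)))) - 39506 = (17434 - (-75*8 + 1*(1 + 1*(7 - 5 + 6)))) - 39506 = (17434 - (-600 + 1*(1 + 1*8))) - 39506 = (17434 - (-600 + 1*(1 + 8))) - 39506 = (17434 - (-600 + 1*9)) - 39506 = (17434 - (-600 + 9)) - 39506 = (17434 - 1*(-591)) - 39506 = (17434 + 591) - 39506 = 18025 - 39506 = -21481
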